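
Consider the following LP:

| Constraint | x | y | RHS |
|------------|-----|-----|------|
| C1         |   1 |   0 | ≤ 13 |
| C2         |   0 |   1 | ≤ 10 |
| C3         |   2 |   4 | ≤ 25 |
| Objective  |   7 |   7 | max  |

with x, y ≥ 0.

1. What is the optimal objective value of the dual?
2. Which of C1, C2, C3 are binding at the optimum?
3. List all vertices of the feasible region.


1. 87.5
2. C3
3. (0, 0), (12.5, 0), (0, 6.25)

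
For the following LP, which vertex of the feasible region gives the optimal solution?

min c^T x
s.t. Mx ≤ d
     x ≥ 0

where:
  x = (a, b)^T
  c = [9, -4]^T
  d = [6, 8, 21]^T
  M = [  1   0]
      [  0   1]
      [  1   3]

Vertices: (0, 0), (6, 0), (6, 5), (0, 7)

Evaluate the objective at each vertex of the feasible region:
  z(0, 0) = 0
  z(6, 0) = 54
  z(6, 5) = 34
  z(0, 7) = -28  ←
The minimum is at a = 0, b = 7.

(0, 7)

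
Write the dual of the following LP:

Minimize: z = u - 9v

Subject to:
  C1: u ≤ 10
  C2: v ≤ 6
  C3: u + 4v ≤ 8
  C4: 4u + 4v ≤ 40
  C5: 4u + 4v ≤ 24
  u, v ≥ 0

Primal min cᵀx s.t. Ax ≤ b, x ≥ 0  →  Dual max −bᵀy s.t. Aᵀy ≥ −c, y ≥ 0.

Maximize: z = -10y1 - 6y2 - 8y3 - 40y4 - 24y5

Subject to:
  y1 + y3 + 4y4 + 4y5 ≥ -1
  y2 + 4y3 + 4y4 + 4y5 ≥ 9
  y1, y2, y3, y4, y5 ≥ 0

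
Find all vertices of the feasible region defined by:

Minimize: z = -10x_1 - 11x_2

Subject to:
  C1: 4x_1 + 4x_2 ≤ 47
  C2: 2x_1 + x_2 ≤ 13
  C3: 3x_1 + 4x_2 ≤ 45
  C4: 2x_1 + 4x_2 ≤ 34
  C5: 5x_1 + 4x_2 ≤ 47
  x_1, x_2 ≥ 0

(0, 0), (6.5, 0), (3, 7), (0, 8.5)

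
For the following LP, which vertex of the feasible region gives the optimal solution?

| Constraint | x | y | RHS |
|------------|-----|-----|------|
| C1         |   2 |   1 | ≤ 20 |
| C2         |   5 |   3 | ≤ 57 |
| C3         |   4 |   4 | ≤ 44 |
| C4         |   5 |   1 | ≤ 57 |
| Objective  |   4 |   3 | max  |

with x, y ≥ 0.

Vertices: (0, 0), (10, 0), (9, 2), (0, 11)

Evaluate the objective at each vertex of the feasible region:
  z(0, 0) = 0
  z(10, 0) = 40
  z(9, 2) = 42  ←
  z(0, 11) = 33
The maximum is at x = 9, y = 2.

(9, 2)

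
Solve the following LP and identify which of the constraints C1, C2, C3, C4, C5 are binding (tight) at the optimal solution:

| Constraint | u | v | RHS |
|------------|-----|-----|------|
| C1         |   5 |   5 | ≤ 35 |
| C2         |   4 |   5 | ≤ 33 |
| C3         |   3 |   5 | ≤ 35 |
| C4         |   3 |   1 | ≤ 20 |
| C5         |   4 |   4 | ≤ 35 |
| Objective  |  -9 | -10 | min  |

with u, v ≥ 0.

At u = 2, v = 5, compute slack b - a·x for each constraint:
  C1: 35 − 35 = 0  (binding)
  C2: 33 − 33 = 0  (binding)
  C3: 35 − 31 = 4  (slack)
  C4: 20 − 11 = 9  (slack)
  C5: 35 − 28 = 7  (slack)

Optimal: u = 2, v = 5
Binding: C1, C2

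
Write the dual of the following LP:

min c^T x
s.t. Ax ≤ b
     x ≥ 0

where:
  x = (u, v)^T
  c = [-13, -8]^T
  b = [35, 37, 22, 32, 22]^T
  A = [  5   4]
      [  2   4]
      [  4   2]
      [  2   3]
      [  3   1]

Primal min cᵀx s.t. Ax ≤ b, x ≥ 0  →  Dual max −bᵀy s.t. Aᵀy ≥ −c, y ≥ 0.

Maximize: z = -35y1 - 37y2 - 22y3 - 32y4 - 22y5

Subject to:
  5y1 + 2y2 + 4y3 + 2y4 + 3y5 ≥ 13
  4y1 + 4y2 + 2y3 + 3y4 + y5 ≥ 8
  y1, y2, y3, y4, y5 ≥ 0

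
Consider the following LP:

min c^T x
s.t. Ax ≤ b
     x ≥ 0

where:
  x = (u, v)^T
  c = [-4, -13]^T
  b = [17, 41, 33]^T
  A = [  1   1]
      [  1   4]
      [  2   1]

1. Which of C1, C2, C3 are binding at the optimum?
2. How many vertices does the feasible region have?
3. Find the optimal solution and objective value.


1. C1, C2
2. 5
3. u = 9, v = 8, z = -140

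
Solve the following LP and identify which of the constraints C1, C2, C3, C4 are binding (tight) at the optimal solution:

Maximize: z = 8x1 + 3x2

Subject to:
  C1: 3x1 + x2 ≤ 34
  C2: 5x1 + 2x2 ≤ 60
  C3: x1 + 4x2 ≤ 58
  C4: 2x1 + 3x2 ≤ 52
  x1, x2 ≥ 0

At x1 = 8, x2 = 10, compute slack b - a·x for each constraint:
  C1: 34 − 34 = 0  (binding)
  C2: 60 − 60 = 0  (binding)
  C3: 58 − 48 = 10  (slack)
  C4: 52 − 46 = 6  (slack)

Optimal: x1 = 8, x2 = 10
Binding: C1, C2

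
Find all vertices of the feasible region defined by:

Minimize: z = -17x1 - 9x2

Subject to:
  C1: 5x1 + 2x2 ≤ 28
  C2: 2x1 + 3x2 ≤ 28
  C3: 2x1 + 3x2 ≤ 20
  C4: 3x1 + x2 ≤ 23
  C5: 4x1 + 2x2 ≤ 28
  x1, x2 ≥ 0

(0, 0), (5.6, 0), (4, 4), (0, 6.667)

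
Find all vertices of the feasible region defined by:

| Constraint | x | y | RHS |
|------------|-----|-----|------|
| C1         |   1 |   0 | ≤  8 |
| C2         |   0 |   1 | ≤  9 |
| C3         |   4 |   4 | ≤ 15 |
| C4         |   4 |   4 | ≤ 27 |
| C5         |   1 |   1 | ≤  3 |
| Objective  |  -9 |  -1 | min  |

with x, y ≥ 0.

(0, 0), (3, 0), (0, 3)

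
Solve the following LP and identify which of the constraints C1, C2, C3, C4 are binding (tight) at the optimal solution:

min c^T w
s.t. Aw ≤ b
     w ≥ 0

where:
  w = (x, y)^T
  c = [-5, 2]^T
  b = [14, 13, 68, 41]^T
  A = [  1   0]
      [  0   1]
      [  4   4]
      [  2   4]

At x = 14, y = 0, compute slack b - a·x for each constraint:
  C1: 14 − 14 = 0  (binding)
  C2: 13 − 0 = 13  (slack)
  C3: 68 − 56 = 12  (slack)
  C4: 41 − 28 = 13  (slack)

Optimal: x = 14, y = 0
Binding: C1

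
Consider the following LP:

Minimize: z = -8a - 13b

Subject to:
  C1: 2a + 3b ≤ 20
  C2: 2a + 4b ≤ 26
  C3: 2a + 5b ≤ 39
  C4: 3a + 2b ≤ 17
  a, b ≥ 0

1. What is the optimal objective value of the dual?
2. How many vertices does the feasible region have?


1. -86
2. 5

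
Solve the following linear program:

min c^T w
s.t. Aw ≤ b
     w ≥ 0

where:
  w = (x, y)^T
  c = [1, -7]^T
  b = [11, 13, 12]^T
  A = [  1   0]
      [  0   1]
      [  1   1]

Evaluate the objective at each vertex of the feasible region:
  z(0, 0) = 0
  z(11, 0) = 11
  z(11, 1) = 4
  z(0, 12) = -84  ←
The minimum is at x = 0, y = 12.

x = 0, y = 12, z = -84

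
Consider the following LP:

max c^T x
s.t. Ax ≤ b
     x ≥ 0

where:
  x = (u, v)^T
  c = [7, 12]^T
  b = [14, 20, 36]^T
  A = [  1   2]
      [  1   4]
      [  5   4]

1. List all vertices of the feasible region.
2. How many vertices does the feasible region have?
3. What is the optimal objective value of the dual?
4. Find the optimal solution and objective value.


1. (0, 0), (7.2, 0), (4, 4), (0, 5)
2. 4
3. 76
4. u = 4, v = 4, z = 76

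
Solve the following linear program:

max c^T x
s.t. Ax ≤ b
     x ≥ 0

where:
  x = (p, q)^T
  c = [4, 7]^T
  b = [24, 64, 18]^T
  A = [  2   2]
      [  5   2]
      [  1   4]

Evaluate the objective at each vertex of the feasible region:
  z(0, 0) = 0
  z(12, 0) = 48
  z(10, 2) = 54  ←
  z(0, 4.5) = 31.5
The maximum is at p = 10, q = 2.

p = 10, q = 2, z = 54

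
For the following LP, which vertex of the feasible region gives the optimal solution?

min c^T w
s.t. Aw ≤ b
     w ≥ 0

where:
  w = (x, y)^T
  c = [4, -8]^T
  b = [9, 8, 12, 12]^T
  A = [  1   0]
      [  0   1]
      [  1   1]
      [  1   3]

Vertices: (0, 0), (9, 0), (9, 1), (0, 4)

Evaluate the objective at each vertex of the feasible region:
  z(0, 0) = 0
  z(9, 0) = 36
  z(9, 1) = 28
  z(0, 4) = -32  ←
The minimum is at x = 0, y = 4.

(0, 4)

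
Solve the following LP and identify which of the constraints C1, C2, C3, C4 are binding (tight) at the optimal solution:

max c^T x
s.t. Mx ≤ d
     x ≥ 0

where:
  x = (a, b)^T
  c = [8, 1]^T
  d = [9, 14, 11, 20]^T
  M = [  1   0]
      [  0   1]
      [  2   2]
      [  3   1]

At a = 5.5, b = 0, compute slack b - a·x for each constraint:
  C1: 9 − 5.5 = 3.5  (slack)
  C2: 14 − 0 = 14  (slack)
  C3: 11 − 11 = 0  (binding)
  C4: 20 − 16.5 = 3.5  (slack)

Optimal: a = 5.5, b = 0
Binding: C3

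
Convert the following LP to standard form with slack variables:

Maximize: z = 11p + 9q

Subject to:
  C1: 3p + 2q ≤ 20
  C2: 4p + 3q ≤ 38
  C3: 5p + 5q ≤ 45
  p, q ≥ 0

max z = 11p + 9q

s.t.
  3p + 2q + s1 = 20
  4p + 3q + s2 = 38
  5p + 5q + s3 = 45
  p, q, s1, s2, s3 ≥ 0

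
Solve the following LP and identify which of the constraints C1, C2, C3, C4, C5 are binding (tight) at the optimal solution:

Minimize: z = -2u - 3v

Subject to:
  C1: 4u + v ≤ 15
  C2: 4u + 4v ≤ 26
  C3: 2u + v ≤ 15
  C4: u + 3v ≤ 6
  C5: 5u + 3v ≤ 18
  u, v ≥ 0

At u = 3, v = 1, compute slack b - a·x for each constraint:
  C1: 15 − 13 = 2  (slack)
  C2: 26 − 16 = 10  (slack)
  C3: 15 − 7 = 8  (slack)
  C4: 6 − 6 = 0  (binding)
  C5: 18 − 18 = 0  (binding)

Optimal: u = 3, v = 1
Binding: C4, C5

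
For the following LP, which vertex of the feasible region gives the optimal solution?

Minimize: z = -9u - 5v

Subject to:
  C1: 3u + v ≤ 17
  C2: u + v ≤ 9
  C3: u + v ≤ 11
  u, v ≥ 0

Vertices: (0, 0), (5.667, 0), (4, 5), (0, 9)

Evaluate the objective at each vertex of the feasible region:
  z(0, 0) = 0
  z(5.667, 0) = -51
  z(4, 5) = -61  ←
  z(0, 9) = -45
The minimum is at u = 4, v = 5.

(4, 5)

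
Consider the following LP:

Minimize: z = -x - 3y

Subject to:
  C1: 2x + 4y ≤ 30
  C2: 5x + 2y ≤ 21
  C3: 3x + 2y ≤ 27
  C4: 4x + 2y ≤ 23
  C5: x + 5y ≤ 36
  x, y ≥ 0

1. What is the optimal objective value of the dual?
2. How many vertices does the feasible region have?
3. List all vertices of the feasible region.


1. -22
2. 5
3. (0, 0), (4.2, 0), (1.5, 6.75), (1, 7), (0, 7.2)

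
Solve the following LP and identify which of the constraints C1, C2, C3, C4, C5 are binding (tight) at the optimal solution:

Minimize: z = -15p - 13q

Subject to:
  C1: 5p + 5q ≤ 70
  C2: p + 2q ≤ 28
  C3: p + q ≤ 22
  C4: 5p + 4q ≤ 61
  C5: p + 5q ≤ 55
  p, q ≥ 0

At p = 5, q = 9, compute slack b - a·x for each constraint:
  C1: 70 − 70 = 0  (binding)
  C2: 28 − 23 = 5  (slack)
  C3: 22 − 14 = 8  (slack)
  C4: 61 − 61 = 0  (binding)
  C5: 55 − 50 = 5  (slack)

Optimal: p = 5, q = 9
Binding: C1, C4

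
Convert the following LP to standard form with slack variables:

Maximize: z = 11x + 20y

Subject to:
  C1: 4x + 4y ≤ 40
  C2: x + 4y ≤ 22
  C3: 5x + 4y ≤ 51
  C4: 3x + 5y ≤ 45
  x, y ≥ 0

max z = 11x + 20y

s.t.
  4x + 4y + s1 = 40
  x + 4y + s2 = 22
  5x + 4y + s3 = 51
  3x + 5y + s4 = 45
  x, y, s1, s2, s3, s4 ≥ 0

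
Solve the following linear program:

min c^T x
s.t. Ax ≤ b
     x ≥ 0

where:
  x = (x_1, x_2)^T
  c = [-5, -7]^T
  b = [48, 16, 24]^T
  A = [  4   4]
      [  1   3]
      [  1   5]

Evaluate the objective at each vertex of the feasible region:
  z(0, 0) = 0
  z(12, 0) = -60
  z(10, 2) = -64  ←
  z(4, 4) = -48
  z(0, 4.8) = -33.6
The minimum is at x_1 = 10, x_2 = 2.

x_1 = 10, x_2 = 2, z = -64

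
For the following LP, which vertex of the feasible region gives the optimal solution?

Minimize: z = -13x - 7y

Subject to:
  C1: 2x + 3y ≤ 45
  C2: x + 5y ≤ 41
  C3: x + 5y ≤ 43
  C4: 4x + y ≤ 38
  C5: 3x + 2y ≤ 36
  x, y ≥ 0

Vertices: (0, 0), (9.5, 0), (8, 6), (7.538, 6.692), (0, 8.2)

Evaluate the objective at each vertex of the feasible region:
  z(0, 0) = 0
  z(9.5, 0) = -123.5
  z(8, 6) = -146  ←
  z(7.538, 6.692) = -144.8
  z(0, 8.2) = -57.4
The minimum is at x = 8, y = 6.

(8, 6)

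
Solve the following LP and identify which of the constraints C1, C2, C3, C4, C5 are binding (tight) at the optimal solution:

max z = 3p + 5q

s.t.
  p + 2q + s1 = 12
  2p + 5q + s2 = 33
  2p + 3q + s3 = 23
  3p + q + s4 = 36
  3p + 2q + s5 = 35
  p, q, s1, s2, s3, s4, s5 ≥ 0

At p = 10, q = 1, compute slack b - a·x for each constraint:
  C1: 12 − 12 = 0  (binding)
  C2: 33 − 25 = 8  (slack)
  C3: 23 − 23 = 0  (binding)
  C4: 36 − 31 = 5  (slack)
  C5: 35 − 32 = 3  (slack)

Optimal: p = 10, q = 1
Binding: C1, C3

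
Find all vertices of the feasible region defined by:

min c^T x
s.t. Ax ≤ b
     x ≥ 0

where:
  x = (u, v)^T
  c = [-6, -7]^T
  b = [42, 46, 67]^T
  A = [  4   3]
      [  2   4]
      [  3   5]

(0, 0), (10.5, 0), (3, 10), (0, 11.5)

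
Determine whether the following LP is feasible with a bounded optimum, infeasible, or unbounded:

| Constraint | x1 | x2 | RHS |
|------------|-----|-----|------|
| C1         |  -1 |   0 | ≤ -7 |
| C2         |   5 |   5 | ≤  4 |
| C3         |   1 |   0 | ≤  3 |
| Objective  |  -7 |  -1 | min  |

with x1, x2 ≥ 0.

Infeasible (no feasible solution exists)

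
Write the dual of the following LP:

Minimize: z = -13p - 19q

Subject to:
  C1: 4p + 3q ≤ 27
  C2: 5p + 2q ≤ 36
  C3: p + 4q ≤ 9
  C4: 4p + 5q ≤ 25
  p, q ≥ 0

Primal min cᵀx s.t. Ax ≤ b, x ≥ 0  →  Dual max −bᵀy s.t. Aᵀy ≥ −c, y ≥ 0.

Maximize: z = -27y1 - 36y2 - 9y3 - 25y4

Subject to:
  4y1 + 5y2 + y3 + 4y4 ≥ 13
  3y1 + 2y2 + 4y3 + 5y4 ≥ 19
  y1, y2, y3, y4 ≥ 0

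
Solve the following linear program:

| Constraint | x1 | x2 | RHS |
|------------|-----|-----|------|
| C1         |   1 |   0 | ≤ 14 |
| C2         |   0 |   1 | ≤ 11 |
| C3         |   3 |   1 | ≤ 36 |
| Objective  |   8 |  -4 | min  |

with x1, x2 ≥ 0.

Evaluate the objective at each vertex of the feasible region:
  z(0, 0) = 0
  z(12, 0) = 96
  z(8.333, 11) = 22.67
  z(0, 11) = -44  ←
The minimum is at x1 = 0, x2 = 11.

x1 = 0, x2 = 11, z = -44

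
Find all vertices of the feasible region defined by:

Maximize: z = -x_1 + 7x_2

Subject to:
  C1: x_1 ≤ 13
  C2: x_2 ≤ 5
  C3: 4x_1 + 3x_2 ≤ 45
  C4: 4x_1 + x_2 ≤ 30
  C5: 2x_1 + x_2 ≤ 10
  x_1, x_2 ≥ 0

(0, 0), (5, 0), (2.5, 5), (0, 5)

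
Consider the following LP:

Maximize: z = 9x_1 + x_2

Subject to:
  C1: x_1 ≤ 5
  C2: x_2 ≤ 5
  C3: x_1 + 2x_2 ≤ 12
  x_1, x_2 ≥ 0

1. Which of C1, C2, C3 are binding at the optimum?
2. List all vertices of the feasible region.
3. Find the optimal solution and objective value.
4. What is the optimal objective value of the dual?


1. C1, C3
2. (0, 0), (5, 0), (5, 3.5), (2, 5), (0, 5)
3. x_1 = 5, x_2 = 3.5, z = 48.5
4. 48.5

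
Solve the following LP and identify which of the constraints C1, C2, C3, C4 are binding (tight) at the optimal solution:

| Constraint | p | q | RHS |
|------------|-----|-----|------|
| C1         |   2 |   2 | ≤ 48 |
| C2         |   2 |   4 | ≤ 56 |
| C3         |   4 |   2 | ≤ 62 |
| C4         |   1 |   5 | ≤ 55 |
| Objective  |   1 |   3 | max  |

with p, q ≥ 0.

At p = 10, q = 9, compute slack b - a·x for each constraint:
  C1: 48 − 38 = 10  (slack)
  C2: 56 − 56 = 0  (binding)
  C3: 62 − 58 = 4  (slack)
  C4: 55 − 55 = 0  (binding)

Optimal: p = 10, q = 9
Binding: C2, C4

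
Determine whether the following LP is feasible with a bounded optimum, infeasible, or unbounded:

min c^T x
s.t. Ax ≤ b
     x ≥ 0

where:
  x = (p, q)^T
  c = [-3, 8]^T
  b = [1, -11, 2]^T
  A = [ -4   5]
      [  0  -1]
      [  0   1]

Infeasible (no feasible solution exists)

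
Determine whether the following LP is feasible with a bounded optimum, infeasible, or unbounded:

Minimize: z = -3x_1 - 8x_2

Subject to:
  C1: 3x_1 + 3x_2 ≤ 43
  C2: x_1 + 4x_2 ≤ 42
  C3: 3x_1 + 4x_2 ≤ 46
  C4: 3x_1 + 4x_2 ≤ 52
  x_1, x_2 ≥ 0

Feasible with a bounded optimal solution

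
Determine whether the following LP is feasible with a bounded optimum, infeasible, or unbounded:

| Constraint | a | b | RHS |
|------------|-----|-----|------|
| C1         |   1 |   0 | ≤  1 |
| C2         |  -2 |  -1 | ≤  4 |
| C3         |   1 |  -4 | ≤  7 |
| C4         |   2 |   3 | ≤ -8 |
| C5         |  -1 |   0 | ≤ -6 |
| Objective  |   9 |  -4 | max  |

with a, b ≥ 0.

Infeasible (no feasible solution exists)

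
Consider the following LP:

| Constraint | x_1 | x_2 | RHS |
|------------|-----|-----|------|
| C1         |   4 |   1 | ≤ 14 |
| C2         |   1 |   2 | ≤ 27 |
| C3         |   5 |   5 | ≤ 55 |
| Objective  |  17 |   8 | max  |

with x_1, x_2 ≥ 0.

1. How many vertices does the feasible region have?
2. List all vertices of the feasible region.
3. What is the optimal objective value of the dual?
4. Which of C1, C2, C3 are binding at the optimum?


1. 4
2. (0, 0), (3.5, 0), (1, 10), (0, 11)
3. 97
4. C1, C3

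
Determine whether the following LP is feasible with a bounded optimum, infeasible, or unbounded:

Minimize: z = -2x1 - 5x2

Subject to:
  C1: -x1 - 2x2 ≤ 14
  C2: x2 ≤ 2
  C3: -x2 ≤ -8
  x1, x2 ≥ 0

Infeasible (no feasible solution exists)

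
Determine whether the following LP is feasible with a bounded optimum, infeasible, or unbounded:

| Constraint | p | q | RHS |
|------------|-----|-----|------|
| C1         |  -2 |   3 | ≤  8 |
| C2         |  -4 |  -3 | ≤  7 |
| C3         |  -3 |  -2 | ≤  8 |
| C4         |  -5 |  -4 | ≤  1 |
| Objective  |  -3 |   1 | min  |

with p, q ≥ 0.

Unbounded (objective can decrease without bound)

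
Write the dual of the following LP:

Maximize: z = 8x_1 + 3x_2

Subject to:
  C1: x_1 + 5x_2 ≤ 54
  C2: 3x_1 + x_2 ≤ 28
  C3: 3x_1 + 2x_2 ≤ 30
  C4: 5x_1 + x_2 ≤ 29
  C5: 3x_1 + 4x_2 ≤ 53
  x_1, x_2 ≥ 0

Primal max cᵀx s.t. Ax ≤ b, x ≥ 0  →  Dual min bᵀy s.t. Aᵀy ≥ c, y ≥ 0.

Minimize: z = 54y1 + 28y2 + 30y3 + 29y4 + 53y5

Subject to:
  y1 + 3y2 + 3y3 + 5y4 + 3y5 ≥ 8
  5y1 + y2 + 2y3 + y4 + 4y5 ≥ 3
  y1, y2, y3, y4, y5 ≥ 0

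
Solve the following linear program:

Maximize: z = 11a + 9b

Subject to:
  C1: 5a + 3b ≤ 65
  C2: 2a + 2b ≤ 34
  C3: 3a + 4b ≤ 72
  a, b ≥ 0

Evaluate the objective at each vertex of the feasible region:
  z(0, 0) = 0
  z(13, 0) = 143
  z(7, 10) = 167  ←
  z(0, 17) = 153
The maximum is at a = 7, b = 10.

a = 7, b = 10, z = 167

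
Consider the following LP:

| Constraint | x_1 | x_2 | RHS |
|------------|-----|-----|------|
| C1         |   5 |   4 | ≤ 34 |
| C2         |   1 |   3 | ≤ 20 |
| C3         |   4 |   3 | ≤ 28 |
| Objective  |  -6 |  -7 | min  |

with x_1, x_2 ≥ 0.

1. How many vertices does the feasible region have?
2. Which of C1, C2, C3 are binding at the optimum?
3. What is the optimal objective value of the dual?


1. 4
2. C1, C2
3. -54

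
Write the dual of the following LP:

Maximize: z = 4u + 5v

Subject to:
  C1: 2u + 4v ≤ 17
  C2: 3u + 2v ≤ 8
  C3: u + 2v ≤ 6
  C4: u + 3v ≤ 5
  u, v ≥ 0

Primal max cᵀx s.t. Ax ≤ b, x ≥ 0  →  Dual min bᵀy s.t. Aᵀy ≥ c, y ≥ 0.

Minimize: z = 17y1 + 8y2 + 6y3 + 5y4

Subject to:
  2y1 + 3y2 + y3 + y4 ≥ 4
  4y1 + 2y2 + 2y3 + 3y4 ≥ 5
  y1, y2, y3, y4 ≥ 0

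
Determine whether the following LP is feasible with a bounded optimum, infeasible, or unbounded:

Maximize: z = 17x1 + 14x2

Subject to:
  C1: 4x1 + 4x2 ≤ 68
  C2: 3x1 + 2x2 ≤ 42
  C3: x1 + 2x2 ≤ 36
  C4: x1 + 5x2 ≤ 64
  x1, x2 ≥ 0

Feasible with a bounded optimal solution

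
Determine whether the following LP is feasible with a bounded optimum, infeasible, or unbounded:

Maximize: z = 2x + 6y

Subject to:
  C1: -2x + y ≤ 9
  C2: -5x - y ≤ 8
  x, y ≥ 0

Unbounded (objective can increase without bound)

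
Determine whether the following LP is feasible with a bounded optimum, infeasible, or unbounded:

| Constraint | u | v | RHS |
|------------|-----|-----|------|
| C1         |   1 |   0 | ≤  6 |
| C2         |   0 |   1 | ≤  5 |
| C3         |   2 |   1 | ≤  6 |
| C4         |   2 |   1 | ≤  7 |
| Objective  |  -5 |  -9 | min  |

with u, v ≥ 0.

Feasible with a bounded optimal solution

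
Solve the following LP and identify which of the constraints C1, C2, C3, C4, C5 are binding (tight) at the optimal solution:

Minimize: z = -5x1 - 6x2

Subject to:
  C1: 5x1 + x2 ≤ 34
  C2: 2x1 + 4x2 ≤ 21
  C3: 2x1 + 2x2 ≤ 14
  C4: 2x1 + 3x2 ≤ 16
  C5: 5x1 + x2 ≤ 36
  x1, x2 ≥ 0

At x1 = 5, x2 = 2, compute slack b - a·x for each constraint:
  C1: 34 − 27 = 7  (slack)
  C2: 21 − 18 = 3  (slack)
  C3: 14 − 14 = 0  (binding)
  C4: 16 − 16 = 0  (binding)
  C5: 36 − 27 = 9  (slack)

Optimal: x1 = 5, x2 = 2
Binding: C3, C4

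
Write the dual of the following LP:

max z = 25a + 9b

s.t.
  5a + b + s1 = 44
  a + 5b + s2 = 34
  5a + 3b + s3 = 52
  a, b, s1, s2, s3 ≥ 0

Primal max cᵀx s.t. Ax ≤ b, x ≥ 0  →  Dual min bᵀy s.t. Aᵀy ≥ c, y ≥ 0.

Minimize: z = 44y1 + 34y2 + 52y3

Subject to:
  5y1 + y2 + 5y3 ≥ 25
  y1 + 5y2 + 3y3 ≥ 9
  y1, y2, y3 ≥ 0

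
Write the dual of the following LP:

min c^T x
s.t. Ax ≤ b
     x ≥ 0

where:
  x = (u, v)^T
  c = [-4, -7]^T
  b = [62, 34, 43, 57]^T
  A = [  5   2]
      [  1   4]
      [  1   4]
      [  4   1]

Primal min cᵀx s.t. Ax ≤ b, x ≥ 0  →  Dual max −bᵀy s.t. Aᵀy ≥ −c, y ≥ 0.

Maximize: z = -62y1 - 34y2 - 43y3 - 57y4

Subject to:
  5y1 + y2 + y3 + 4y4 ≥ 4
  2y1 + 4y2 + 4y3 + y4 ≥ 7
  y1, y2, y3, y4 ≥ 0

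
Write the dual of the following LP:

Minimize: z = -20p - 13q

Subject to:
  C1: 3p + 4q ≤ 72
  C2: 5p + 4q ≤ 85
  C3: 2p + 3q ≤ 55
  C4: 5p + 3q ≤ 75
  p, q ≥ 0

Primal min cᵀx s.t. Ax ≤ b, x ≥ 0  →  Dual max −bᵀy s.t. Aᵀy ≥ −c, y ≥ 0.

Maximize: z = -72y1 - 85y2 - 55y3 - 75y4

Subject to:
  3y1 + 5y2 + 2y3 + 5y4 ≥ 20
  4y1 + 4y2 + 3y3 + 3y4 ≥ 13
  y1, y2, y3, y4 ≥ 0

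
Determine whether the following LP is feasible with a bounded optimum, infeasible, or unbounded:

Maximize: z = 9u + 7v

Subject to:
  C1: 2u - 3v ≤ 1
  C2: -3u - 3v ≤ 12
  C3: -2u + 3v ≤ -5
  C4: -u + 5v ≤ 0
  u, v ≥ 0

Infeasible (no feasible solution exists)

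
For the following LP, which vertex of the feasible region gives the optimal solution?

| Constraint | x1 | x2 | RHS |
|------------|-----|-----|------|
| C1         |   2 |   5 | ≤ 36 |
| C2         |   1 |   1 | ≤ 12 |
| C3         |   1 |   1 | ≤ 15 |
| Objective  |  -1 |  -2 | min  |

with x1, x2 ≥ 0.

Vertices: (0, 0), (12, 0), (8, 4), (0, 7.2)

Evaluate the objective at each vertex of the feasible region:
  z(0, 0) = 0
  z(12, 0) = -12
  z(8, 4) = -16  ←
  z(0, 7.2) = -14.4
The minimum is at x1 = 8, x2 = 4.

(8, 4)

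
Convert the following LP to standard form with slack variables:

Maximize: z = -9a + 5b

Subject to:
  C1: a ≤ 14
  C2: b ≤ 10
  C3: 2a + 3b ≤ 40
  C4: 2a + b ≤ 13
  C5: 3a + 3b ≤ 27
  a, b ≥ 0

max z = -9a + 5b

s.t.
  a + s1 = 14
  b + s2 = 10
  2a + 3b + s3 = 40
  2a + b + s4 = 13
  3a + 3b + s5 = 27
  a, b, s1, s2, s3, s4, s5 ≥ 0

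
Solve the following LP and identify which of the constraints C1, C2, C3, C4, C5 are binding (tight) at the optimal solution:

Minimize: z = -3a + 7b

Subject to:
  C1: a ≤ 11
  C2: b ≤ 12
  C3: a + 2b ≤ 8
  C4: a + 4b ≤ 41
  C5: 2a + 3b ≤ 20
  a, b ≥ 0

At a = 8, b = 0, compute slack b - a·x for each constraint:
  C1: 11 − 8 = 3  (slack)
  C2: 12 − 0 = 12  (slack)
  C3: 8 − 8 = 0  (binding)
  C4: 41 − 8 = 33  (slack)
  C5: 20 − 16 = 4  (slack)

Optimal: a = 8, b = 0
Binding: C3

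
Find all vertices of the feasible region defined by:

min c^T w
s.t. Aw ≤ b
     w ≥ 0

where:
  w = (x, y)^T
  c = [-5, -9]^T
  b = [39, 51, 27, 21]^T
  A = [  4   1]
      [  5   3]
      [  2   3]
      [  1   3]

(0, 0), (9.75, 0), (9.429, 1.286), (8, 3.667), (6, 5), (0, 7)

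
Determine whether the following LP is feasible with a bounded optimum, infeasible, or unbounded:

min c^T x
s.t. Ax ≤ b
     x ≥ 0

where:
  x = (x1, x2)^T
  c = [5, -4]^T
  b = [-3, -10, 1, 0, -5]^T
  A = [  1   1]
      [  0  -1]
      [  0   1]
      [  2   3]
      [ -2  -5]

Infeasible (no feasible solution exists)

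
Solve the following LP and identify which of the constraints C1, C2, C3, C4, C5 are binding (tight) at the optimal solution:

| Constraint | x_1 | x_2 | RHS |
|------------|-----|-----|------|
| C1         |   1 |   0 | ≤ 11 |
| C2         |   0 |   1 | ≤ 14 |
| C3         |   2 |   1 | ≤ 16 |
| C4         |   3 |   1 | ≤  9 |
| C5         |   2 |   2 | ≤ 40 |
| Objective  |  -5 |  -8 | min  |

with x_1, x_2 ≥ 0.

At x_1 = 0, x_2 = 9, compute slack b - a·x for each constraint:
  C1: 11 − 0 = 11  (slack)
  C2: 14 − 9 = 5  (slack)
  C3: 16 − 9 = 7  (slack)
  C4: 9 − 9 = 0  (binding)
  C5: 40 − 18 = 22  (slack)

Optimal: x_1 = 0, x_2 = 9
Binding: C4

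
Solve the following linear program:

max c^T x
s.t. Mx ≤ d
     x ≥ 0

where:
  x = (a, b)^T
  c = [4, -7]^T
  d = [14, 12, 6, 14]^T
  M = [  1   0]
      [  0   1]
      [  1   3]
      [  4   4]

Evaluate the objective at each vertex of the feasible region:
  z(0, 0) = 0
  z(3.5, 0) = 14  ←
  z(2.25, 1.25) = 0.25
  z(0, 2) = -14
The maximum is at a = 3.5, b = 0.

a = 3.5, b = 0, z = 14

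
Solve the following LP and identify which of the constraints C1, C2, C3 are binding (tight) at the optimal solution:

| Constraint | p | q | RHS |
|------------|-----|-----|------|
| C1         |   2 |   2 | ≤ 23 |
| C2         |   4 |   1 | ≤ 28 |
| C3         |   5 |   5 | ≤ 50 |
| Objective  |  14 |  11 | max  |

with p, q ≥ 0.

At p = 6, q = 4, compute slack b - a·x for each constraint:
  C1: 23 − 20 = 3  (slack)
  C2: 28 − 28 = 0  (binding)
  C3: 50 − 50 = 0  (binding)

Optimal: p = 6, q = 4
Binding: C2, C3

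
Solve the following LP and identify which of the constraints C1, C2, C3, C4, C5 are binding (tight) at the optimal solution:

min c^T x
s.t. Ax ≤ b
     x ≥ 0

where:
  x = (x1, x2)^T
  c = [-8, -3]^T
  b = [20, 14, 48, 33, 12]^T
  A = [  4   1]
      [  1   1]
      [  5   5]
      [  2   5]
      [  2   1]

At x1 = 4, x2 = 4, compute slack b - a·x for each constraint:
  C1: 20 − 20 = 0  (binding)
  C2: 14 − 8 = 6  (slack)
  C3: 48 − 40 = 8  (slack)
  C4: 33 − 28 = 5  (slack)
  C5: 12 − 12 = 0  (binding)

Optimal: x1 = 4, x2 = 4
Binding: C1, C5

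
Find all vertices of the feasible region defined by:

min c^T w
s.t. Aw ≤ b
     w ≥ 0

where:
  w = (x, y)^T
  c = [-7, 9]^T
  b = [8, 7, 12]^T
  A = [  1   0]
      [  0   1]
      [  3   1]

(0, 0), (4, 0), (1.667, 7), (0, 7)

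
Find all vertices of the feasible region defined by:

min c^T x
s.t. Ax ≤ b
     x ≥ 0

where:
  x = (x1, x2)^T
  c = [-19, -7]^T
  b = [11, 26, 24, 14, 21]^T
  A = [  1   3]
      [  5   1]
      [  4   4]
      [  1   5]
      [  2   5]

(0, 0), (5.2, 0), (5, 1), (4, 2), (0, 2.8)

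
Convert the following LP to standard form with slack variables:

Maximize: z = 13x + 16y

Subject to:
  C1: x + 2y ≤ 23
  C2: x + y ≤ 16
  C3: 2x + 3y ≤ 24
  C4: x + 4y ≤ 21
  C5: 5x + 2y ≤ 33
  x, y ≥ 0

max z = 13x + 16y

s.t.
  x + 2y + s1 = 23
  x + y + s2 = 16
  2x + 3y + s3 = 24
  x + 4y + s4 = 21
  5x + 2y + s5 = 33
  x, y, s1, s2, s3, s4, s5 ≥ 0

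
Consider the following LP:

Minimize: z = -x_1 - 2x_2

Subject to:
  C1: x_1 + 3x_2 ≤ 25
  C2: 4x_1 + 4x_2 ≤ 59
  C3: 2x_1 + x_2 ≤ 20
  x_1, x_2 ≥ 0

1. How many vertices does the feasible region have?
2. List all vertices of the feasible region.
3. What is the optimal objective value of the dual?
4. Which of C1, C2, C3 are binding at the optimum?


1. 4
2. (0, 0), (10, 0), (7, 6), (0, 8.333)
3. -19
4. C1, C3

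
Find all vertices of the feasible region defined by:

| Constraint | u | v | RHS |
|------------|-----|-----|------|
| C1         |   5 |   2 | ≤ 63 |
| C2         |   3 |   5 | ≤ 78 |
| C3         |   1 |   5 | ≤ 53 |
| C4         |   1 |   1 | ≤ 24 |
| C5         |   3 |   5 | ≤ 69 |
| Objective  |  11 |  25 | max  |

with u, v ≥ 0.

(0, 0), (12.6, 0), (9.316, 8.211), (8, 9), (0, 10.6)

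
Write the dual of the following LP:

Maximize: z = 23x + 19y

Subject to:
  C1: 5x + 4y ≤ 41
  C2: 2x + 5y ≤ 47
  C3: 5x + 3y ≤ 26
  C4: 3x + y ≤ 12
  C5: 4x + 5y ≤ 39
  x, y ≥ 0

Primal max cᵀx s.t. Ax ≤ b, x ≥ 0  →  Dual min bᵀy s.t. Aᵀy ≥ c, y ≥ 0.

Minimize: z = 41y1 + 47y2 + 26y3 + 12y4 + 39y5

Subject to:
  5y1 + 2y2 + 5y3 + 3y4 + 4y5 ≥ 23
  4y1 + 5y2 + 3y3 + y4 + 5y5 ≥ 19
  y1, y2, y3, y4, y5 ≥ 0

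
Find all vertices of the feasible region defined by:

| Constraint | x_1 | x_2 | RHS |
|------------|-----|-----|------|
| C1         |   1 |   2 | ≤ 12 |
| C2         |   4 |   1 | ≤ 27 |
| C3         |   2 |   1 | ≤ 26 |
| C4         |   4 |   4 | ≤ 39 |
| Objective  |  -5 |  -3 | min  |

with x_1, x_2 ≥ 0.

(0, 0), (6.75, 0), (6, 3), (0, 6)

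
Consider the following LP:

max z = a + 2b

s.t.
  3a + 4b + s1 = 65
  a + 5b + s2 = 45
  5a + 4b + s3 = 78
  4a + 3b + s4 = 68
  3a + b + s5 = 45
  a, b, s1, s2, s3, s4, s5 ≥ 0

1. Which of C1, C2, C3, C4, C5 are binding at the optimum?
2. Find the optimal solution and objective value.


1. C2, C3
2. a = 10, b = 7, z = 24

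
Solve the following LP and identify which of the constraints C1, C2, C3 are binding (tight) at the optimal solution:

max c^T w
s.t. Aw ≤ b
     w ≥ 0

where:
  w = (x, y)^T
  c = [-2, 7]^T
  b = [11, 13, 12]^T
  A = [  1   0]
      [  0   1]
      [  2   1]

At x = 0, y = 12, compute slack b - a·x for each constraint:
  C1: 11 − 0 = 11  (slack)
  C2: 13 − 12 = 1  (slack)
  C3: 12 − 12 = 0  (binding)

Optimal: x = 0, y = 12
Binding: C3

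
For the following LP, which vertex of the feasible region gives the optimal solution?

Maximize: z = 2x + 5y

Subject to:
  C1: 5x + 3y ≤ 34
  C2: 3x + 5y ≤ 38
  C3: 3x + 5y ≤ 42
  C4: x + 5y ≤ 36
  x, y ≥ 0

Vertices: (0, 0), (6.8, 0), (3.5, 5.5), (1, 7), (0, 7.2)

Evaluate the objective at each vertex of the feasible region:
  z(0, 0) = 0
  z(6.8, 0) = 13.6
  z(3.5, 5.5) = 34.5
  z(1, 7) = 37  ←
  z(0, 7.2) = 36
The maximum is at x = 1, y = 7.

(1, 7)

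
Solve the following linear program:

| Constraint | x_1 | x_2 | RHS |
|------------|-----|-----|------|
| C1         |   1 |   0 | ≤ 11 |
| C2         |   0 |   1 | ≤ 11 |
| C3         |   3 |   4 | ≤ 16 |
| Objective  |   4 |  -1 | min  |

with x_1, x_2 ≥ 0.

Evaluate the objective at each vertex of the feasible region:
  z(0, 0) = 0
  z(5.333, 0) = 21.33
  z(0, 4) = -4  ←
The minimum is at x_1 = 0, x_2 = 4.

x_1 = 0, x_2 = 4, z = -4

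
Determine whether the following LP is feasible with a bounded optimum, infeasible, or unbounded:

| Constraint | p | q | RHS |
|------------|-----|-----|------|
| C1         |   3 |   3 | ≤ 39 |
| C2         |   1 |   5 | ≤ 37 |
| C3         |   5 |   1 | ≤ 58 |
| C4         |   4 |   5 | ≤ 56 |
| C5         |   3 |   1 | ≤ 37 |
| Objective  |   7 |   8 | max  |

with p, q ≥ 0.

Feasible with a bounded optimal solution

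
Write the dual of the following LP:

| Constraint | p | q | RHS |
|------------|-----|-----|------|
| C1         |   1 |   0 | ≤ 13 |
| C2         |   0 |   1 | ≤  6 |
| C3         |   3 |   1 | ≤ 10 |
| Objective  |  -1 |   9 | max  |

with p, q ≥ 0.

Primal max cᵀx s.t. Ax ≤ b, x ≥ 0  →  Dual min bᵀy s.t. Aᵀy ≥ c, y ≥ 0.

Minimize: z = 13y1 + 6y2 + 10y3

Subject to:
  y1 + 3y3 ≥ -1
  y2 + y3 ≥ 9
  y1, y2, y3 ≥ 0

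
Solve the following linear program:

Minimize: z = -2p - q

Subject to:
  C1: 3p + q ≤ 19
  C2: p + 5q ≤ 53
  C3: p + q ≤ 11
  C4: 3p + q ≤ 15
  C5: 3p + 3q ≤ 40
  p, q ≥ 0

Evaluate the objective at each vertex of the feasible region:
  z(0, 0) = 0
  z(5, 0) = -10
  z(2, 9) = -13  ←
  z(0.5, 10.5) = -11.5
  z(0, 10.6) = -10.6
The minimum is at p = 2, q = 9.

p = 2, q = 9, z = -13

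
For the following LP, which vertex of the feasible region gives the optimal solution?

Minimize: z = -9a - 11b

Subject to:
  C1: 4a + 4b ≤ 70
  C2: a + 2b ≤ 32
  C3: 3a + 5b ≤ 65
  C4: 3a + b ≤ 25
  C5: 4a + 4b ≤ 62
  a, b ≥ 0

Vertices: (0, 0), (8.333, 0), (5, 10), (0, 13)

Evaluate the objective at each vertex of the feasible region:
  z(0, 0) = 0
  z(8.333, 0) = -75
  z(5, 10) = -155  ←
  z(0, 13) = -143
The minimum is at a = 5, b = 10.

(5, 10)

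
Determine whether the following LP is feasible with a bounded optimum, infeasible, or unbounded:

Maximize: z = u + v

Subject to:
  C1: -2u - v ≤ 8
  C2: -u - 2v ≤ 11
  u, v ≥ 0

Unbounded (objective can increase without bound)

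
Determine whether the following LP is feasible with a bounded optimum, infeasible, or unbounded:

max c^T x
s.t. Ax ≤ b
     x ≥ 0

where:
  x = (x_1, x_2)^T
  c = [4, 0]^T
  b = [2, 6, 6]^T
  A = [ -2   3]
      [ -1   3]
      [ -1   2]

Unbounded (objective can increase without bound)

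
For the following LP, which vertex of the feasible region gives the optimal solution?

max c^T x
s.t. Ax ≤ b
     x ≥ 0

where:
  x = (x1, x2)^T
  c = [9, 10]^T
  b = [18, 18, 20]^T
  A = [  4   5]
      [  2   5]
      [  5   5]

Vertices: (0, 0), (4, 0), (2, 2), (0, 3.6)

Evaluate the objective at each vertex of the feasible region:
  z(0, 0) = 0
  z(4, 0) = 36
  z(2, 2) = 38  ←
  z(0, 3.6) = 36
The maximum is at x1 = 2, x2 = 2.

(2, 2)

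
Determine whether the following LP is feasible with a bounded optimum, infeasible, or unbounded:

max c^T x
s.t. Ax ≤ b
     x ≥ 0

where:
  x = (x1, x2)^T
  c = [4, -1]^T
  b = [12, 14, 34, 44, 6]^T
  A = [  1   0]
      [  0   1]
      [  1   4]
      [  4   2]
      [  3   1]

Feasible with a bounded optimal solution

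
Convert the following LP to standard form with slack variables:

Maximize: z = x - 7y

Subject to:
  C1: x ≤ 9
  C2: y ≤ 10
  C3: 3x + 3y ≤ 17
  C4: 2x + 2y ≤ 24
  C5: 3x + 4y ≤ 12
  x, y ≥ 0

max z = x - 7y

s.t.
  x + s1 = 9
  y + s2 = 10
  3x + 3y + s3 = 17
  2x + 2y + s4 = 24
  3x + 4y + s5 = 12
  x, y, s1, s2, s3, s4, s5 ≥ 0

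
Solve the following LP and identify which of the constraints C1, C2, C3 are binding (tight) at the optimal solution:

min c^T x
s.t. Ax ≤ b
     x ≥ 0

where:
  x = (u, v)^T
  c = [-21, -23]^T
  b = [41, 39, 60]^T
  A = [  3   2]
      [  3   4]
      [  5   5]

At u = 9, v = 3, compute slack b - a·x for each constraint:
  C1: 41 − 33 = 8  (slack)
  C2: 39 − 39 = 0  (binding)
  C3: 60 − 60 = 0  (binding)

Optimal: u = 9, v = 3
Binding: C2, C3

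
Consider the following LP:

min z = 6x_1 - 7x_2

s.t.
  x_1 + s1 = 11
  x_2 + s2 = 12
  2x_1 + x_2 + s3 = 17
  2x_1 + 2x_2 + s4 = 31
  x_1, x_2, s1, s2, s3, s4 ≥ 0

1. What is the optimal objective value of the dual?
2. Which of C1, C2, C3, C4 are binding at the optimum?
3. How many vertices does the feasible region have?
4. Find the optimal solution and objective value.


1. -84
2. C2
3. 4
4. x_1 = 0, x_2 = 12, z = -84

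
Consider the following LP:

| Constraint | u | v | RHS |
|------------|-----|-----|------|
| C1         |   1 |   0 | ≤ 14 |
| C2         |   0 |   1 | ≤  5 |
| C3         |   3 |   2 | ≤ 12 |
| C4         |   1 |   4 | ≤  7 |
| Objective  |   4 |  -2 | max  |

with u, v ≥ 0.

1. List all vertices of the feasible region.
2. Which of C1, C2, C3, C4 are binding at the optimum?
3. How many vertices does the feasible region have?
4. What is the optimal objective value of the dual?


1. (0, 0), (4, 0), (3.4, 0.9), (0, 1.75)
2. C3
3. 4
4. 16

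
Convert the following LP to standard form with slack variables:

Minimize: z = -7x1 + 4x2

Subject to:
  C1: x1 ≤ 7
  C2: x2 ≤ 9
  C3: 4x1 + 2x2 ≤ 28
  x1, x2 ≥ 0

min z = -7x1 + 4x2

s.t.
  x1 + s1 = 7
  x2 + s2 = 9
  4x1 + 2x2 + s3 = 28
  x1, x2, s1, s2, s3 ≥ 0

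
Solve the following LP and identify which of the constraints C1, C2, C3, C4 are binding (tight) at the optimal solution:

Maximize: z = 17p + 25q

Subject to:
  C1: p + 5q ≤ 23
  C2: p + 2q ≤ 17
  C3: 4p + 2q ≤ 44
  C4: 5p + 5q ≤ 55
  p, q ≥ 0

At p = 8, q = 3, compute slack b - a·x for each constraint:
  C1: 23 − 23 = 0  (binding)
  C2: 17 − 14 = 3  (slack)
  C3: 44 − 38 = 6  (slack)
  C4: 55 − 55 = 0  (binding)

Optimal: p = 8, q = 3
Binding: C1, C4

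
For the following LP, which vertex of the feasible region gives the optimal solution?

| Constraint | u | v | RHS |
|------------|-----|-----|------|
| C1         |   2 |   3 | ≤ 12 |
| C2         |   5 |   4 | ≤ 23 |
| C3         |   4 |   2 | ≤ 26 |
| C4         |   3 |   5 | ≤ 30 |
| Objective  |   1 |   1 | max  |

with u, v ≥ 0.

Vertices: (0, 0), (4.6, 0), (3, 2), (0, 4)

Evaluate the objective at each vertex of the feasible region:
  z(0, 0) = 0
  z(4.6, 0) = 4.6
  z(3, 2) = 5  ←
  z(0, 4) = 4
The maximum is at u = 3, v = 2.

(3, 2)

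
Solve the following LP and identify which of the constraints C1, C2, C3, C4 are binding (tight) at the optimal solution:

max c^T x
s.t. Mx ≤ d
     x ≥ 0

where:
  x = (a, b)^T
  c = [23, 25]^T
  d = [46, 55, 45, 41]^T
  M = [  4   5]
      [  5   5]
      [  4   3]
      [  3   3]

At a = 9, b = 2, compute slack b - a·x for each constraint:
  C1: 46 − 46 = 0  (binding)
  C2: 55 − 55 = 0  (binding)
  C3: 45 − 42 = 3  (slack)
  C4: 41 − 33 = 8  (slack)

Optimal: a = 9, b = 2
Binding: C1, C2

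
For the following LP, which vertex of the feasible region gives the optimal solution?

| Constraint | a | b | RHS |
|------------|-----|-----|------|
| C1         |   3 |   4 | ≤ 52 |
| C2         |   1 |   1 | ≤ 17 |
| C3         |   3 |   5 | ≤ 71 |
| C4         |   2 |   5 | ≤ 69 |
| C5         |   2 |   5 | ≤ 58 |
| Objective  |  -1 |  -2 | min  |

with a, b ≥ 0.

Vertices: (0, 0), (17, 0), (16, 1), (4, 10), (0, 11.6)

Evaluate the objective at each vertex of the feasible region:
  z(0, 0) = 0
  z(17, 0) = -17
  z(16, 1) = -18
  z(4, 10) = -24  ←
  z(0, 11.6) = -23.2
The minimum is at a = 4, b = 10.

(4, 10)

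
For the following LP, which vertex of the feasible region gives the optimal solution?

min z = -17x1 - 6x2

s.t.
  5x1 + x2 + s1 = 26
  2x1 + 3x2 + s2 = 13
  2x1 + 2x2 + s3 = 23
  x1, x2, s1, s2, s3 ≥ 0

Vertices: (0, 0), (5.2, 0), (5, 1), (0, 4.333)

Evaluate the objective at each vertex of the feasible region:
  z(0, 0) = 0
  z(5.2, 0) = -88.4
  z(5, 1) = -91  ←
  z(0, 4.333) = -26
The minimum is at x1 = 5, x2 = 1.

(5, 1)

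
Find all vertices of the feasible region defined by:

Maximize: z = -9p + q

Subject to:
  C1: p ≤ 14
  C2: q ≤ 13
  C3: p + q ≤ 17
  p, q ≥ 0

(0, 0), (14, 0), (14, 3), (4, 13), (0, 13)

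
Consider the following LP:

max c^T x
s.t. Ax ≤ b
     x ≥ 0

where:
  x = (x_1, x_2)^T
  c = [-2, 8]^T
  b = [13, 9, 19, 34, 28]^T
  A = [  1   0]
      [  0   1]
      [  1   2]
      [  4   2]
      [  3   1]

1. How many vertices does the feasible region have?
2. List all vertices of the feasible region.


1. 5
2. (0, 0), (8.5, 0), (5, 7), (1, 9), (0, 9)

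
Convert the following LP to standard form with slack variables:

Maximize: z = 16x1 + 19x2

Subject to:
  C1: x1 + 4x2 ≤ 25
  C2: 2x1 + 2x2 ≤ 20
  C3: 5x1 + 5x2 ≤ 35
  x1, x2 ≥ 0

max z = 16x1 + 19x2

s.t.
  x1 + 4x2 + s1 = 25
  2x1 + 2x2 + s2 = 20
  5x1 + 5x2 + s3 = 35
  x1, x2, s1, s2, s3 ≥ 0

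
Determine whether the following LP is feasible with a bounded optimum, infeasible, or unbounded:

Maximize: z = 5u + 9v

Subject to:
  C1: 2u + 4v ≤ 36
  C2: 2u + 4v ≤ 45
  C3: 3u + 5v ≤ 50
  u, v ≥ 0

Feasible with a bounded optimal solution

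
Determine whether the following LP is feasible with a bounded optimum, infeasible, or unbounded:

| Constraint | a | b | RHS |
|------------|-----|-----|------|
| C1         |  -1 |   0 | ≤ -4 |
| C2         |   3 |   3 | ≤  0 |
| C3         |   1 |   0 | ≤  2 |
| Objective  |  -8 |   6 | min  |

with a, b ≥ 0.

Infeasible (no feasible solution exists)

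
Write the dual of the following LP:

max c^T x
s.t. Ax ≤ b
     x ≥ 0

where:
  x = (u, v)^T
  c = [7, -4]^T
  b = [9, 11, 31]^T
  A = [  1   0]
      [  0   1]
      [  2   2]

Primal max cᵀx s.t. Ax ≤ b, x ≥ 0  →  Dual min bᵀy s.t. Aᵀy ≥ c, y ≥ 0.

Minimize: z = 9y1 + 11y2 + 31y3

Subject to:
  y1 + 2y3 ≥ 7
  y2 + 2y3 ≥ -4
  y1, y2, y3 ≥ 0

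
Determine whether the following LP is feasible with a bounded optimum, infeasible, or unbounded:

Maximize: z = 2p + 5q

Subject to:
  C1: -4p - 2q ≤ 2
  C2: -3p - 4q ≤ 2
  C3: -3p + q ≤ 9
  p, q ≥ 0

Unbounded (objective can increase without bound)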